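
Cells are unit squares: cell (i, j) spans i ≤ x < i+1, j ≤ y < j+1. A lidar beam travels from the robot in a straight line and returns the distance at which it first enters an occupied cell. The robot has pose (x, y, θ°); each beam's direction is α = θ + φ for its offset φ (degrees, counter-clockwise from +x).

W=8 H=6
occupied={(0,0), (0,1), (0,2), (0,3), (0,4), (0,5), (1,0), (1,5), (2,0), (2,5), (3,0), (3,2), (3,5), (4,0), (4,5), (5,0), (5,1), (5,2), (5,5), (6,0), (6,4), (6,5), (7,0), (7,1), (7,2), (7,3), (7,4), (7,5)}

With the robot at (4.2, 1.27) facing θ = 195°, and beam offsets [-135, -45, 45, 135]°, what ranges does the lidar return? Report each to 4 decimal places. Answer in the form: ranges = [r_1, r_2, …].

ranges = [1.6000, 3.6950, 0.3118, 0.5400]

beam 1: φ=-135°, α=60°
  cosα=0.5000 sinα=0.8660 | (4,1) | tMaxX 1.6000 tMaxY 0.8429 | tΔX 2.0000 tΔY 1.1547
    t=0.8429 [y] (4,2)
    t=1.6000 [x] (5,2) — stop
  → r_1 = 1.6000
beam 2: φ=-45°, α=150°
  cosα=-0.8660 sinα=0.5000 | (4,1) | tMaxX 0.2309 tMaxY 1.4600 | tΔX 1.1547 tΔY 2.0000
    t=0.2309 [x] (3,1)
    t=1.3856 [x] (2,1)
    t=1.4600 [y] (2,2)
    t=2.5403 [x] (1,2)
    t=3.4600 [y] (1,3)
    t=3.6950 [x] (0,3) — stop
  → r_2 = 3.6950
beam 3: φ=45°, α=240°
  cosα=-0.5000 sinα=-0.8660 | (4,1) | tMaxX 0.4000 tMaxY 0.3118 | tΔX 2.0000 tΔY 1.1547
    t=0.3118 [y] (4,0) — stop
  → r_3 = 0.3118
beam 4: φ=135°, α=330°
  cosα=0.8660 sinα=-0.5000 | (4,1) | tMaxX 0.9238 tMaxY 0.5400 | tΔX 1.1547 tΔY 2.0000
    t=0.5400 [y] (4,0) — stop
  → r_4 = 0.5400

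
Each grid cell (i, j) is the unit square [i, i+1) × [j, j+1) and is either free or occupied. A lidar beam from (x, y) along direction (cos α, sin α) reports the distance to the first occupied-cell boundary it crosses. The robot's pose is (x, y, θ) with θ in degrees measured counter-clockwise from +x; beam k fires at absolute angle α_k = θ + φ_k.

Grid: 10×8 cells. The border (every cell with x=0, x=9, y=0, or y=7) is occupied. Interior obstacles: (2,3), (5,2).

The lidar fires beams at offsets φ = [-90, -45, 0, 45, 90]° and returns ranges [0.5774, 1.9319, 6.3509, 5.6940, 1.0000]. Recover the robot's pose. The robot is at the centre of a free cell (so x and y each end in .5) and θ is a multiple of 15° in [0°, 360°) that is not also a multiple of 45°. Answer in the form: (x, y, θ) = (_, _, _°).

Candidates: 46 free-cell centres × 16 headings = 736 poses. Raycast each; keep the one whose scan matches to 4 dp.
  (6.5, 1.5, 165°): beam 1 = 5.6940 ≠ 0.5774 ✗
  (1.5, 6.5, 195°): beam 1 = 0.5176 ≠ 0.5774 ✗
  (8.5, 2.5, 240°): beam 1 = 8.6603 ≠ 0.5774 ✗
  …
  (8.5, 6.5, 210°): r_1=0.5774, r_2=1.9319, r_3=6.3509, r_4=5.6940, r_5=1.0000 — all match ✓
No second candidate reproduces the full scan.

(x, y, θ) = (8.5, 6.5, 210°)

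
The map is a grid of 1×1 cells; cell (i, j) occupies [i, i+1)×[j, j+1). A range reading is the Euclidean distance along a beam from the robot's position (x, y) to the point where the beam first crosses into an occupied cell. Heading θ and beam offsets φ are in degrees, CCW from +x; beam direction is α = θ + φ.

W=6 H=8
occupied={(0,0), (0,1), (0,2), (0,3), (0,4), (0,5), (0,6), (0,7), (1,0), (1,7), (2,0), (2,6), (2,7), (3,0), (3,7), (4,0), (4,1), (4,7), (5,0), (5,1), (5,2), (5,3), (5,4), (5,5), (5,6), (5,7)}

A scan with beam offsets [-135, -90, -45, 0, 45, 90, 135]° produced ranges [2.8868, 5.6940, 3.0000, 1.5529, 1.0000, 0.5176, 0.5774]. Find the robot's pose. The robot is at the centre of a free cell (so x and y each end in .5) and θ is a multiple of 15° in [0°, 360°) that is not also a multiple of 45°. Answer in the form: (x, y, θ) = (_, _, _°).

(x, y, θ) = (2.5, 1.5, 165°)

Candidates: 22 free-cell centres × 16 headings = 352 poses. Raycast each; keep the one whose scan matches to 4 dp.
  (4.5, 5.5, 150°): beam 1 = 0.5176 ≠ 2.8868 ✗
  (2.5, 2.5, 75°): beam 1 = 1.7321 ≠ 2.8868 ✗
  (3.5, 3.5, 240°): beam 1 = 2.5882 ≠ 2.8868 ✗
  (3.5, 5.5, 120°): beam 1 = 1.5529 ≠ 2.8868 ✗
  …
  (2.5, 1.5, 165°): r_1=2.8868, r_2=5.6940, r_3=3.0000, r_4=1.5529, r_5=1.0000, r_6=0.5176, r_7=0.5774 — all match ✓
Only this pose fits every beam.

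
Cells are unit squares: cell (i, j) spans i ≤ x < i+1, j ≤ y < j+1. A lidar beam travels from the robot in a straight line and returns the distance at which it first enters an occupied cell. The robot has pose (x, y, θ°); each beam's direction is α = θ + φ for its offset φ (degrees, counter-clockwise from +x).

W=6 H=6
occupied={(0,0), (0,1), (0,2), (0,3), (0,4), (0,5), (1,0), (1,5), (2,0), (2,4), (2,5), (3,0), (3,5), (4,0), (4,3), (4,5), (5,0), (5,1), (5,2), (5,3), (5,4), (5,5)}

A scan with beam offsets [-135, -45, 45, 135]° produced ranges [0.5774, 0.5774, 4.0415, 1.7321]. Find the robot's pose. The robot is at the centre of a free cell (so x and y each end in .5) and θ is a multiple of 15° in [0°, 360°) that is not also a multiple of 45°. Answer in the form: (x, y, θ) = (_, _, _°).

Enumerate (i+0.5, j+0.5, θ) over the 14 free cells and 16 admissible headings. For each, cast all 4 beams and compare to the given ranges.
  (2.5, 1.5, 60°): beam 1 = 0.5176 ≠ 0.5774 ✗
  (4.5, 4.5, 255°): beam 2 = 4.0415 ≠ 0.5774 ✗
  (4.5, 1.5, 60°): beam 1 = 0.5176 ≠ 0.5774 ✗
  (3.5, 2.5, 285°): beam 1 = 2.8868 ≠ 0.5774 ✗
  …
  (4.5, 2.5, 105°): r_1=0.5774, r_2=0.5774, r_3=4.0415, r_4=1.7321 — all match ✓
No second candidate reproduces the full scan.

(x, y, θ) = (4.5, 2.5, 105°)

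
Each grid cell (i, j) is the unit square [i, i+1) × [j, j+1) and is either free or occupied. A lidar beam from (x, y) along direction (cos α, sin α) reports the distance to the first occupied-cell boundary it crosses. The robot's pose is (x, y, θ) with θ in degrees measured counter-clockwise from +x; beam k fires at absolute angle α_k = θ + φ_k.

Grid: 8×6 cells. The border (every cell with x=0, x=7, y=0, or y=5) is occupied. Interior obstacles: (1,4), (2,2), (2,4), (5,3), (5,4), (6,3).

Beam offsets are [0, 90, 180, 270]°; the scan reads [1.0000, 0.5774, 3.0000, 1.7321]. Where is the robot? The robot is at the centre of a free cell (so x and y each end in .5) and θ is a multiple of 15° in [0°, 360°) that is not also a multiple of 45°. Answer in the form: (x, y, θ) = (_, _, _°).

Candidates: 18 free-cell centres × 16 headings = 288 poses. Raycast each; keep the one whose scan matches to 4 dp.
  (6.5, 4.5, 75°): beam 1 = 0.5176 ≠ 1.0000 ✗
  (6.5, 2.5, 105°): beam 1 = 0.5176 ≠ 1.0000 ✗
  (2.5, 1.5, 285°): beam 1 = 0.5176 ≠ 1.0000 ✗
  …
  (5.5, 2.5, 30°): r_1=1.0000, r_2=0.5774, r_3=3.0000, r_4=1.7321 — all match ✓
No second candidate reproduces the full scan.

(x, y, θ) = (5.5, 2.5, 30°)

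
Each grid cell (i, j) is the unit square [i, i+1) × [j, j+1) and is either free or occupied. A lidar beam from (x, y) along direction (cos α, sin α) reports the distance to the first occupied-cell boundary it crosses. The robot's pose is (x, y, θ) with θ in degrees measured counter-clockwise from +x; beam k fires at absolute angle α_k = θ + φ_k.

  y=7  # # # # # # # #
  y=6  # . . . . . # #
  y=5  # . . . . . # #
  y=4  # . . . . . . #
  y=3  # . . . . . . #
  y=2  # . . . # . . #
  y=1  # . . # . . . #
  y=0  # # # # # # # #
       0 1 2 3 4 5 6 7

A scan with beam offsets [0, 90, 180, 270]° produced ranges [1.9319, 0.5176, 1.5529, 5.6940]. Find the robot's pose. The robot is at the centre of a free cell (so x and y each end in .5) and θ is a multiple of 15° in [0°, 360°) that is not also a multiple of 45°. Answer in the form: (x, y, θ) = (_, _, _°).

(x, y, θ) = (1.5, 2.5, 105°)

The pose lattice has 32·16 = 512 candidates. Test each by forward raycasting.
  (2.5, 5.5, 330°): beam 1 = 5.1962 ≠ 1.9319 ✗
  (1.5, 6.5, 195°): beam 1 = 0.5176 ≠ 1.9319 ✗
  (3.5, 3.5, 165°): beam 1 = 2.5882 ≠ 1.9319 ✗
  …
  (1.5, 2.5, 105°): r_1=1.9319, r_2=0.5176, r_3=1.5529, r_4=5.6940 — all match ✓
Only this pose fits every beam.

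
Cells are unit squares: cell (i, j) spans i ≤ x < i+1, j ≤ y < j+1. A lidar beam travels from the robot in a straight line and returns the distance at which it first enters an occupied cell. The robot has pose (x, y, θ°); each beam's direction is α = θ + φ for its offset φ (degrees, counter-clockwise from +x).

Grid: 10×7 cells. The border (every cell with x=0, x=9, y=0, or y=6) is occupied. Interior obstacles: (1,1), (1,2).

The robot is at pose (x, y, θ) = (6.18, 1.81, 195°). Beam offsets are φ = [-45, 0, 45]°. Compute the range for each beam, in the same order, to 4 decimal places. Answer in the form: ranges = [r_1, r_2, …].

beam 1: φ=-45°, α=150°
  cosα=-0.8660 sinα=0.5000 | (6,1) | tMaxX 0.2078 tMaxY 0.3800 | tΔX 1.1547 tΔY 2.0000
    t=0.2078 [x] (5,1)
    t=0.3800 [y] (5,2)
    t=1.3625 [x] (4,2)
    t=2.3800 [y] (4,3)
    t=2.5172 [x] (3,3)
    t=3.6719 [x] (2,3)
    t=4.3800 [y] (2,4)
    t=4.8266 [x] (1,4)
    t=5.9813 [x] (0,4) — stop
  → r_1 = 5.9813
beam 2: φ=0°, α=195°
  cosα=-0.9659 sinα=-0.2588 | (6,1) | tMaxX 0.1863 tMaxY 3.1296 | tΔX 1.0353 tΔY 3.8637
    t=0.1863 [x] (5,1)
    t=1.2216 [x] (4,1)
    t=2.2569 [x] (3,1)
    t=3.1296 [y] (3,0) — stop
  → r_2 = 3.1296
beam 3: φ=45°, α=240°
  cosα=-0.5000 sinα=-0.8660 | (6,1) | tMaxX 0.3600 tMaxY 0.9353 | tΔX 2.0000 tΔY 1.1547
    t=0.3600 [x] (5,1)
    t=0.9353 [y] (5,0) — stop
  → r_3 = 0.9353

ranges = [5.9813, 3.1296, 0.9353]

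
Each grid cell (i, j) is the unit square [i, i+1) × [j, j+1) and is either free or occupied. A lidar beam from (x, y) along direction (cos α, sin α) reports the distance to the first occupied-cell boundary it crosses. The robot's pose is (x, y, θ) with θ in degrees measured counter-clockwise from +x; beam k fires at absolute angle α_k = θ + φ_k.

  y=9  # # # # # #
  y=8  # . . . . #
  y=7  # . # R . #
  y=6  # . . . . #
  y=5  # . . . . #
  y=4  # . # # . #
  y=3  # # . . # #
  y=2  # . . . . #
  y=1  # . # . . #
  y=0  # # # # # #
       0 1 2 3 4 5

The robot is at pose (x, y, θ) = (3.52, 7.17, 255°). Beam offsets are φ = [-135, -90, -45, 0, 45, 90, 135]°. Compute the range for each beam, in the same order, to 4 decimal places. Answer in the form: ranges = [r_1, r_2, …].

beam 1: φ=-135°, α=120°
  direction (-0.5000, 0.8660); cell (3,7); t to first gridline: x 1.0400, y 0.9584 (then +2.0000 / +1.1547)
    (3,8) via y @ 0.9584
    (2,8) via x @ 1.0400
    (2,9) via y @ 2.1131  # hit
  → r_1 = 2.1131
beam 2: φ=-90°, α=165°
  direction (-0.9659, 0.2588); cell (3,7); t to first gridline: x 0.5383, y 3.2069 (then +1.0353 / +3.8637)
    (2,7) via x @ 0.5383  # hit
  → r_2 = 0.5383
beam 3: φ=-45°, α=210°
  direction (-0.8660, -0.5000); cell (3,7); t to first gridline: x 0.6004, y 0.3400 (then +1.1547 / +2.0000)
    (3,6) via y @ 0.3400
    (2,6) via x @ 0.6004
    (1,6) via x @ 1.7551
    (1,5) via y @ 2.3400
    (0,5) via x @ 2.9098  # hit
  → r_3 = 2.9098
beam 4: φ=0°, α=255°
  direction (-0.2588, -0.9659); cell (3,7); t to first gridline: x 2.0091, y 0.1760 (then +3.8637 / +1.0353)
    (3,6) via y @ 0.1760
    (3,5) via y @ 1.2113
    (2,5) via x @ 2.0091
    (2,4) via y @ 2.2465  # hit
  → r_4 = 2.2465
beam 5: φ=45°, α=300°
  direction (0.5000, -0.8660); cell (3,7); t to first gridline: x 0.9600, y 0.1963 (then +2.0000 / +1.1547)
    (3,6) via y @ 0.1963
    (4,6) via x @ 0.9600
    (4,5) via y @ 1.3510
    (4,4) via y @ 2.5057
    (5,4) via x @ 2.9600  # hit
  → r_5 = 2.9600
beam 6: φ=90°, α=345°
  direction (0.9659, -0.2588); cell (3,7); t to first gridline: x 0.4969, y 0.6568 (then +1.0353 / +3.8637)
    (4,7) via x @ 0.4969
    (4,6) via y @ 0.6568
    (5,6) via x @ 1.5322  # hit
  → r_6 = 1.5322
beam 7: φ=135°, α=30°
  direction (0.8660, 0.5000); cell (3,7); t to first gridline: x 0.5543, y 1.6600 (then +1.1547 / +2.0000)
    (4,7) via x @ 0.5543
    (4,8) via y @ 1.6600
    (5,8) via x @ 1.7090  # hit
  → r_7 = 1.7090

ranges = [2.1131, 0.5383, 2.9098, 2.2465, 2.9600, 1.5322, 1.7090]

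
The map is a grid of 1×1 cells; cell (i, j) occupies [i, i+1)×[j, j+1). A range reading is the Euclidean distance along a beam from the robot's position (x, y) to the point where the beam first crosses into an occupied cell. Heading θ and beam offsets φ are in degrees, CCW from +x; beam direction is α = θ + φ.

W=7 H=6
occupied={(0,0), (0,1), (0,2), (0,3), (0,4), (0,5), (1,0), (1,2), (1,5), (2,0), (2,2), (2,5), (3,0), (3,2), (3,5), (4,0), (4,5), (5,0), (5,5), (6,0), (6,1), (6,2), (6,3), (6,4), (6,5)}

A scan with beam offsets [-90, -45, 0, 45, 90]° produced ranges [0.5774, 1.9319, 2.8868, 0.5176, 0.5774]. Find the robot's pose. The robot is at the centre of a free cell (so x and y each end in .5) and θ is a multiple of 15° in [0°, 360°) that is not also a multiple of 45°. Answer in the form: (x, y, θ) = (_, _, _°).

Candidates: 17 free-cell centres × 16 headings = 272 poses. Raycast each; keep the one whose scan matches to 4 dp.
  (1.5, 4.5, 195°): beam 1 = 0.5176 ≠ 0.5774 ✗
  (2.5, 1.5, 60°): beam 1 = 1.0000 ≠ 0.5774 ✗
  (3.5, 1.5, 300°): beam 1 = 1.0000 ≠ 0.5774 ✗
  (1.5, 1.5, 300°): beam 2 = 0.5176 ≠ 1.9319 ✗
  …
  (3.5, 1.5, 30°): r_1=0.5774, r_2=1.9319, r_3=2.8868, r_4=0.5176, r_5=0.5774 — all match ✓
Only this pose fits every beam.

(x, y, θ) = (3.5, 1.5, 30°)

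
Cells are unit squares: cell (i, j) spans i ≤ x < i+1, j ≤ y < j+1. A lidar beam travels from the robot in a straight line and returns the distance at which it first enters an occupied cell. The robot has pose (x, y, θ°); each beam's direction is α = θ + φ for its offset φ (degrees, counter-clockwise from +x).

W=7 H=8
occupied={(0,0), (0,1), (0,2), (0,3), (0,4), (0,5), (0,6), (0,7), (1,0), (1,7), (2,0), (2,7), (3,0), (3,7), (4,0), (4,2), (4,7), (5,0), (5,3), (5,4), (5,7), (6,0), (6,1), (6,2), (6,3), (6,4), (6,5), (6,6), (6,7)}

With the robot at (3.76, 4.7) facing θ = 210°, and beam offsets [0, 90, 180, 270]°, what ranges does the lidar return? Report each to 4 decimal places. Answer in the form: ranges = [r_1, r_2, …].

ranges = [3.1870, 1.9630, 2.5865, 2.6558]

beam 1: φ=0°, α=210°
  direction (-0.8660, -0.5000); cell (3,4); t to first gridline: x 0.8776, y 1.4000 (then +1.1547 / +2.0000)
    (2,4) via x @ 0.8776
    (2,3) via y @ 1.4000
    (1,3) via x @ 2.0323
    (0,3) via x @ 3.1870  # hit
  → r_1 = 3.1870
beam 2: φ=90°, α=300°
  direction (0.5000, -0.8660); cell (3,4); t to first gridline: x 0.4800, y 0.8083 (then +2.0000 / +1.1547)
    (4,4) via x @ 0.4800
    (4,3) via y @ 0.8083
    (4,2) via y @ 1.9630  # hit
  → r_2 = 1.9630
beam 3: φ=180°, α=30°
  direction (0.8660, 0.5000); cell (3,4); t to first gridline: x 0.2771, y 0.6000 (then +1.1547 / +2.0000)
    (4,4) via x @ 0.2771
    (4,5) via y @ 0.6000
    (5,5) via x @ 1.4318
    (6,5) via x @ 2.5865  # hit
  → r_3 = 2.5865
beam 4: φ=270°, α=120°
  direction (-0.5000, 0.8660); cell (3,4); t to first gridline: x 1.5200, y 0.3464 (then +2.0000 / +1.1547)
    (3,5) via y @ 0.3464
    (3,6) via y @ 1.5011
    (2,6) via x @ 1.5200
    (2,7) via y @ 2.6558  # hit
  → r_4 = 2.6558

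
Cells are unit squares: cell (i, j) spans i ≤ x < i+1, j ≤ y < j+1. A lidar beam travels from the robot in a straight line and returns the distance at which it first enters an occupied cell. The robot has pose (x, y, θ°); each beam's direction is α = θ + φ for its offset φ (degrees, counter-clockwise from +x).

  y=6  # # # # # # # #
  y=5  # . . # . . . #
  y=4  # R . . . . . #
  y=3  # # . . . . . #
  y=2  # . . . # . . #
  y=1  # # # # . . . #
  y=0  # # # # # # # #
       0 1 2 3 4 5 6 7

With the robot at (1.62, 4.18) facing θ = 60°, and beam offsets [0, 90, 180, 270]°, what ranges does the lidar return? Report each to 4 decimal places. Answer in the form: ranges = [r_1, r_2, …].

beam 1: φ=0°, α=60°
  direction (0.5000, 0.8660); cell (1,4); t to first gridline: x 0.7600, y 0.9469 (then +2.0000 / +1.1547)
    (2,4) via x @ 0.7600
    (2,5) via y @ 0.9469
    (2,6) via y @ 2.1016  # hit
  → r_1 = 2.1016
beam 2: φ=90°, α=150°
  direction (-0.8660, 0.5000); cell (1,4); t to first gridline: x 0.7159, y 1.6400 (then +1.1547 / +2.0000)
    (0,4) via x @ 0.7159  # hit
  → r_2 = 0.7159
beam 3: φ=180°, α=240°
  direction (-0.5000, -0.8660); cell (1,4); t to first gridline: x 1.2400, y 0.2078 (then +2.0000 / +1.1547)
    (1,3) via y @ 0.2078  # hit
  → r_3 = 0.2078
beam 4: φ=270°, α=330°
  direction (0.8660, -0.5000); cell (1,4); t to first gridline: x 0.4388, y 0.3600 (then +1.1547 / +2.0000)
    (1,3) via y @ 0.3600  # hit
  → r_4 = 0.3600

ranges = [2.1016, 0.7159, 0.2078, 0.3600]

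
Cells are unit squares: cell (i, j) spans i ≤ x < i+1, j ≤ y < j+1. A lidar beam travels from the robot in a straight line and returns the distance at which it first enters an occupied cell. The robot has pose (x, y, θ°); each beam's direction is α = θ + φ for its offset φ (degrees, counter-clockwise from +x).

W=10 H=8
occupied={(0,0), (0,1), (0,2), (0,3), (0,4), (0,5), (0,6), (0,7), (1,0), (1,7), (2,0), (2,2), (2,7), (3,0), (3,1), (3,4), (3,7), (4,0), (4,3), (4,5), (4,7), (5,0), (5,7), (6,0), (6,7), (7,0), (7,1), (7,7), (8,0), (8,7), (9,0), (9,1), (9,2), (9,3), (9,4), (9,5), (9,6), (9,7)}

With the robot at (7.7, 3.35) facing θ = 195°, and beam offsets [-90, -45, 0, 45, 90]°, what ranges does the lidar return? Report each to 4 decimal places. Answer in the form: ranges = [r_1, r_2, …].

beam 1: φ=-90°, α=105°
  cosα=-0.2588 sinα=0.9659 | (7,3) | tMaxX 2.7046 tMaxY 0.6729 | tΔX 3.8637 tΔY 1.0353
    t=0.6729 [y] (7,4)
    t=1.7082 [y] (7,5)
    t=2.7046 [x] (6,5)
    t=2.7435 [y] (6,6)
    t=3.7788 [y] (6,7) — stop
  → r_1 = 3.7788
beam 2: φ=-45°, α=150°
  cosα=-0.8660 sinα=0.5000 | (7,3) | tMaxX 0.8083 tMaxY 1.3000 | tΔX 1.1547 tΔY 2.0000
    t=0.8083 [x] (6,3)
    t=1.3000 [y] (6,4)
    t=1.9630 [x] (5,4)
    t=3.1177 [x] (4,4)
    t=3.3000 [y] (4,5) — stop
  → r_2 = 3.3000
beam 3: φ=0°, α=195°
  cosα=-0.9659 sinα=-0.2588 | (7,3) | tMaxX 0.7247 tMaxY 1.3523 | tΔX 1.0353 tΔY 3.8637
    t=0.7247 [x] (6,3)
    t=1.3523 [y] (6,2)
    t=1.7600 [x] (5,2)
    t=2.7952 [x] (4,2)
    t=3.8305 [x] (3,2)
    t=4.8658 [x] (2,2) — stop
  → r_3 = 4.8658
beam 4: φ=45°, α=240°
  cosα=-0.5000 sinα=-0.8660 | (7,3) | tMaxX 1.4000 tMaxY 0.4041 | tΔX 2.0000 tΔY 1.1547
    t=0.4041 [y] (7,2)
    t=1.4000 [x] (6,2)
    t=1.5588 [y] (6,1)
    t=2.7135 [y] (6,0) — stop
  → r_4 = 2.7135
beam 5: φ=90°, α=285°
  cosα=0.2588 sinα=-0.9659 | (7,3) | tMaxX 1.1591 tMaxY 0.3623 | tΔX 3.8637 tΔY 1.0353
    t=0.3623 [y] (7,2)
    t=1.1591 [x] (8,2)
    t=1.3976 [y] (8,1)
    t=2.4329 [y] (8,0) — stop
  → r_5 = 2.4329

ranges = [3.7788, 3.3000, 4.8658, 2.7135, 2.4329]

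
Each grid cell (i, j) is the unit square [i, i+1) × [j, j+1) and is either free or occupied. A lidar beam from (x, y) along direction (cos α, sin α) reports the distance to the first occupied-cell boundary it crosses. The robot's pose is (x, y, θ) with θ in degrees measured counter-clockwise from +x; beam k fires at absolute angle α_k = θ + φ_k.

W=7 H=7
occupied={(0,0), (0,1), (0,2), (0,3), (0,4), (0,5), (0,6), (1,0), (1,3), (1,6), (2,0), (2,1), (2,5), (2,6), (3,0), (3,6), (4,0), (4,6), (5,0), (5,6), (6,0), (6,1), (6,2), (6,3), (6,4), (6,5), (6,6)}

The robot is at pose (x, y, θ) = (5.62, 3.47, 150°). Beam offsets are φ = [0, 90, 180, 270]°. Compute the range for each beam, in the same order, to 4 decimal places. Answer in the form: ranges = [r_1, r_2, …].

ranges = [3.0600, 2.8521, 0.4388, 0.7600]

beam 1: φ=0°, α=150°
  dir = (cos 150°, sin 150°) = (-0.8660, 0.5000); from cell (5,3)
  next x-line at t=0.7159, next y-line at t=1.0600; Δt_x=1.1547, Δt_y=2.0000
    x: enter (4,3) at t=0.7159
    y: enter (4,4) at t=1.0600
    x: enter (3,4) at t=1.8706
    x: enter (2,4) at t=3.0253
    y: enter (2,5) at t=3.0600 ← occupied
  → r_1 = 3.0600
beam 2: φ=90°, α=240°
  dir = (cos 240°, sin 240°) = (-0.5000, -0.8660); from cell (5,3)
  next x-line at t=1.2400, next y-line at t=0.5427; Δt_x=2.0000, Δt_y=1.1547
    y: enter (5,2) at t=0.5427
    x: enter (4,2) at t=1.2400
    y: enter (4,1) at t=1.6974
    y: enter (4,0) at t=2.8521 ← occupied
  → r_2 = 2.8521
beam 3: φ=180°, α=330°
  dir = (cos 330°, sin 330°) = (0.8660, -0.5000); from cell (5,3)
  next x-line at t=0.4388, next y-line at t=0.9400; Δt_x=1.1547, Δt_y=2.0000
    x: enter (6,3) at t=0.4388 ← occupied
  → r_3 = 0.4388
beam 4: φ=270°, α=60°
  dir = (cos 60°, sin 60°) = (0.5000, 0.8660); from cell (5,3)
  next x-line at t=0.7600, next y-line at t=0.6120; Δt_x=2.0000, Δt_y=1.1547
    y: enter (5,4) at t=0.6120
    x: enter (6,4) at t=0.7600 ← occupied
  → r_4 = 0.7600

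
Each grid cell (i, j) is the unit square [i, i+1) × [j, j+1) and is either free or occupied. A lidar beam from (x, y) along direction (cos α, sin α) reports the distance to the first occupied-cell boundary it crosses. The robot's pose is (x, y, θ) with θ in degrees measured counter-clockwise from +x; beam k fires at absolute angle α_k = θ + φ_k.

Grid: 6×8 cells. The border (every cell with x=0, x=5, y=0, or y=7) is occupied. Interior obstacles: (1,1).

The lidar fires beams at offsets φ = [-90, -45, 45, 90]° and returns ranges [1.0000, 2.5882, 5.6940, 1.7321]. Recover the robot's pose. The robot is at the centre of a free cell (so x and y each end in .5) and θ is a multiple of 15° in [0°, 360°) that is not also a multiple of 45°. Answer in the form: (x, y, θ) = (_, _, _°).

The pose lattice has 23·16 = 368 candidates. Test each by forward raycasting.
  (3.5, 5.5, 150°): beam 1 = 1.7321 ≠ 1.0000 ✗
  (3.5, 4.5, 330°): beam 1 = 3.0000 ≠ 1.0000 ✗
  (4.5, 3.5, 150°): beam 2 = 3.6235 ≠ 2.5882 ✗
  (1.5, 4.5, 210°): beam 2 = 0.5176 ≠ 2.5882 ✗
  …
  (3.5, 6.5, 240°): r_1=1.0000, r_2=2.5882, r_3=5.6940, r_4=1.7321 — all match ✓
Only this pose fits every beam.

(x, y, θ) = (3.5, 6.5, 240°)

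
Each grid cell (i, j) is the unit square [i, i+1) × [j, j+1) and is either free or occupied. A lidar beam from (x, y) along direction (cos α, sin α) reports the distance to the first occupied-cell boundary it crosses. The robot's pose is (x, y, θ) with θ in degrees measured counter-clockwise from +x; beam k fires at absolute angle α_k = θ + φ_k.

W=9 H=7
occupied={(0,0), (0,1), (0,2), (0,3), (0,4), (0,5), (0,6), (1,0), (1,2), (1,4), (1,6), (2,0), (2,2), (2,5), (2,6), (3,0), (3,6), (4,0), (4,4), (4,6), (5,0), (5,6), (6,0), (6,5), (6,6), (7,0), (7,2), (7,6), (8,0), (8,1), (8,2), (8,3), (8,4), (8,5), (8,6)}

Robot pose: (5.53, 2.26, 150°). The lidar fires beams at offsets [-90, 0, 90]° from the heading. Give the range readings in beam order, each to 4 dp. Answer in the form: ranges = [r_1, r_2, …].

ranges = [4.3186, 4.0761, 1.4549]

beam 1: φ=-90°, α=60°
  dir = (cos 60°, sin 60°) = (0.5000, 0.8660); from cell (5,2)
  next x-line at t=0.9400, next y-line at t=0.8545; Δt_x=2.0000, Δt_y=1.1547
    y: enter (5,3) at t=0.8545
    x: enter (6,3) at t=0.9400
    y: enter (6,4) at t=2.0092
    x: enter (7,4) at t=2.9400
    y: enter (7,5) at t=3.1639
    y: enter (7,6) at t=4.3186 ← occupied
  → r_1 = 4.3186
beam 2: φ=0°, α=150°
  dir = (cos 150°, sin 150°) = (-0.8660, 0.5000); from cell (5,2)
  next x-line at t=0.6120, next y-line at t=1.4800; Δt_x=1.1547, Δt_y=2.0000
    x: enter (4,2) at t=0.6120
    y: enter (4,3) at t=1.4800
    x: enter (3,3) at t=1.7667
    x: enter (2,3) at t=2.9214
    y: enter (2,4) at t=3.4800
    x: enter (1,4) at t=4.0761 ← occupied
  → r_2 = 4.0761
beam 3: φ=90°, α=240°
  dir = (cos 240°, sin 240°) = (-0.5000, -0.8660); from cell (5,2)
  next x-line at t=1.0600, next y-line at t=0.3002; Δt_x=2.0000, Δt_y=1.1547
    y: enter (5,1) at t=0.3002
    x: enter (4,1) at t=1.0600
    y: enter (4,0) at t=1.4549 ← occupied
  → r_3 = 1.4549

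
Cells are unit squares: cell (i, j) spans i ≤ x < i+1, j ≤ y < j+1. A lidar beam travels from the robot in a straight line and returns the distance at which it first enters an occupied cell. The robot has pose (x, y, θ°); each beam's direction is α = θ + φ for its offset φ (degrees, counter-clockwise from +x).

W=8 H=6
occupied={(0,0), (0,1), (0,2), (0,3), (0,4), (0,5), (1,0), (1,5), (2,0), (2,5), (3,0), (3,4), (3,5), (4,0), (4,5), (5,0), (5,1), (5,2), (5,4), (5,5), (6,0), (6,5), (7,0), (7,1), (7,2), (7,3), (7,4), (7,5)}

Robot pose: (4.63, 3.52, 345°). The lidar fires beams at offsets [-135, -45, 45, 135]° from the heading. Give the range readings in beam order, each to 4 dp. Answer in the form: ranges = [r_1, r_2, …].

ranges = [4.1916, 0.7400, 0.9600, 1.2600]

beam 1: φ=-135°, α=210°
  direction (-0.8660, -0.5000); cell (4,3); t to first gridline: x 0.7275, y 1.0400 (then +1.1547 / +2.0000)
    (3,3) via x @ 0.7275
    (3,2) via y @ 1.0400
    (2,2) via x @ 1.8822
    (1,2) via x @ 3.0369
    (1,1) via y @ 3.0400
    (0,1) via x @ 4.1916  # hit
  → r_1 = 4.1916
beam 2: φ=-45°, α=300°
  direction (0.5000, -0.8660); cell (4,3); t to first gridline: x 0.7400, y 0.6004 (then +2.0000 / +1.1547)
    (4,2) via y @ 0.6004
    (5,2) via x @ 0.7400  # hit
  → r_2 = 0.7400
beam 3: φ=45°, α=30°
  direction (0.8660, 0.5000); cell (4,3); t to first gridline: x 0.4272, y 0.9600 (then +1.1547 / +2.0000)
    (5,3) via x @ 0.4272
    (5,4) via y @ 0.9600  # hit
  → r_3 = 0.9600
beam 4: φ=135°, α=120°
  direction (-0.5000, 0.8660); cell (4,3); t to first gridline: x 1.2600, y 0.5543 (then +2.0000 / +1.1547)
    (4,4) via y @ 0.5543
    (3,4) via x @ 1.2600  # hit
  → r_4 = 1.2600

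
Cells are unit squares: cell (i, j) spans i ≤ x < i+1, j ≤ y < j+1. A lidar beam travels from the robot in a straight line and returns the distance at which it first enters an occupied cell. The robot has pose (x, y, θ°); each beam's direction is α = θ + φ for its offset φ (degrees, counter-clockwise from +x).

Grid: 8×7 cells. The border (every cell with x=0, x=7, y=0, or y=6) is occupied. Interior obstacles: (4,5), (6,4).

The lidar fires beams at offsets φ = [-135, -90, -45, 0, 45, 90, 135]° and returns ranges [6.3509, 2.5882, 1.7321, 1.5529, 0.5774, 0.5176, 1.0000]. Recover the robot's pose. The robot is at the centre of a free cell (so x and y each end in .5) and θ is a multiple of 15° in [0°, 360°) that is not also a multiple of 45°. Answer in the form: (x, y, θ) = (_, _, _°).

(x, y, θ) = (1.5, 4.5, 105°)

Candidates: 28 free-cell centres × 16 headings = 448 poses. Raycast each; keep the one whose scan matches to 4 dp.
  (6.5, 2.5, 165°): beam 1 = 0.5774 ≠ 6.3509 ✗
  (5.5, 3.5, 15°): beam 1 = 2.8868 ≠ 6.3509 ✗
  (4.5, 4.5, 30°): beam 1 = 3.6235 ≠ 6.3509 ✗
  (5.5, 4.5, 105°): beam 1 = 0.5774 ≠ 6.3509 ✗
  …
  (1.5, 4.5, 105°): r_1=6.3509, r_2=2.5882, r_3=1.7321, r_4=1.5529, r_5=0.5774, r_6=0.5176, r_7=1.0000 — all match ✓
Only this pose fits every beam.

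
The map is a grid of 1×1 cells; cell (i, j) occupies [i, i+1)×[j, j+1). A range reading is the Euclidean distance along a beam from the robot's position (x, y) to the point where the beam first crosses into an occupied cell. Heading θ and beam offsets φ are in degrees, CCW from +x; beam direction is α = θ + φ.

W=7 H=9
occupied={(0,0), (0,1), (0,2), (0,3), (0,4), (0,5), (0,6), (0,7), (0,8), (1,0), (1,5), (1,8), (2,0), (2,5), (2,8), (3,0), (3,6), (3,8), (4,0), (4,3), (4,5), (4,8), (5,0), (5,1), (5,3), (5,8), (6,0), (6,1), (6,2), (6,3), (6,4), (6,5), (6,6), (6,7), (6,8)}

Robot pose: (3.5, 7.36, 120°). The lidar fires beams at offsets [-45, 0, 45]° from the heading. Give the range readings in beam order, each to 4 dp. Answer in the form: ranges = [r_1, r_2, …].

ranges = [0.6626, 0.7390, 2.4728]

beam 1: φ=-45°, α=75°
  dir = (cos 75°, sin 75°) = (0.2588, 0.9659); from cell (3,7)
  next x-line at t=1.9319, next y-line at t=0.6626; Δt_x=3.8637, Δt_y=1.0353
    y: enter (3,8) at t=0.6626 ← occupied
  → r_1 = 0.6626
beam 2: φ=0°, α=120°
  dir = (cos 120°, sin 120°) = (-0.5000, 0.8660); from cell (3,7)
  next x-line at t=1.0000, next y-line at t=0.7390; Δt_x=2.0000, Δt_y=1.1547
    y: enter (3,8) at t=0.7390 ← occupied
  → r_2 = 0.7390
beam 3: φ=45°, α=165°
  dir = (cos 165°, sin 165°) = (-0.9659, 0.2588); from cell (3,7)
  next x-line at t=0.5176, next y-line at t=2.4728; Δt_x=1.0353, Δt_y=3.8637
    x: enter (2,7) at t=0.5176
    x: enter (1,7) at t=1.5529
    y: enter (1,8) at t=2.4728 ← occupied
  → r_3 = 2.4728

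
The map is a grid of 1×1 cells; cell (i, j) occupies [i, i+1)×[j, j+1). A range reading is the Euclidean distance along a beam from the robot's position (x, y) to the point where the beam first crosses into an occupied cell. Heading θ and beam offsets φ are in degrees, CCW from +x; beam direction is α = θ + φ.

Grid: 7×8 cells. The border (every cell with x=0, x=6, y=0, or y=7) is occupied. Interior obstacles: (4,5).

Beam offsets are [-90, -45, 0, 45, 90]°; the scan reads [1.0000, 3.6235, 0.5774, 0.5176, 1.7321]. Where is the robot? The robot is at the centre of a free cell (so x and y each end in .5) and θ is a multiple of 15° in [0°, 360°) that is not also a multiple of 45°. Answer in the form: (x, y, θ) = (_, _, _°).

Candidates: 29 free-cell centres × 16 headings = 464 poses. Raycast each; keep the one whose scan matches to 4 dp.
  (3.5, 6.5, 105°): beam 1 = 1.9319 ≠ 1.0000 ✗
  (5.5, 2.5, 285°): beam 1 = 4.6587 ≠ 1.0000 ✗
  (5.5, 4.5, 165°): beam 1 = 1.9319 ≠ 1.0000 ✗
  (1.5, 5.5, 30°): beam 1 = 5.1962 ≠ 1.0000 ✗
  …
  (4.5, 6.5, 240°): r_1=1.0000, r_2=3.6235, r_3=0.5774, r_4=0.5176, r_5=1.7321 — all match ✓
No second candidate reproduces the full scan.

(x, y, θ) = (4.5, 6.5, 240°)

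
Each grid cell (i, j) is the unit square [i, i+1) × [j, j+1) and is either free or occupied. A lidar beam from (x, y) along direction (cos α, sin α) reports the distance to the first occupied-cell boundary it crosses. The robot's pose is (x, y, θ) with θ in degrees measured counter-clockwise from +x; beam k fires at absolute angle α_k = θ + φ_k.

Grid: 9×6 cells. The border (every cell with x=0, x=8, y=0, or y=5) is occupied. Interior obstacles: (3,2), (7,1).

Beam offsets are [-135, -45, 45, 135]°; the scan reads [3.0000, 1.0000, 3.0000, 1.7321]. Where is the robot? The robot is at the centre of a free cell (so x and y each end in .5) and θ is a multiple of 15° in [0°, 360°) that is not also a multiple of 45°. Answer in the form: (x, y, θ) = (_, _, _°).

(x, y, θ) = (4.5, 3.5, 285°)

Candidates: 26 free-cell centres × 16 headings = 416 poses. Raycast each; keep the one whose scan matches to 4 dp.
  (3.5, 1.5, 75°): beam 1 = 0.5774 ≠ 3.0000 ✗
  (3.5, 3.5, 165°): beam 2 = 1.7321 ≠ 1.0000 ✗
  (6.5, 3.5, 345°): beam 1 = 2.8868 ≠ 3.0000 ✗
  (7.5, 4.5, 75°): beam 1 = 1.0000 ≠ 3.0000 ✗
  (2.5, 4.5, 105°): beam 1 = 5.1962 ≠ 3.0000 ✗
  …
  (4.5, 3.5, 285°): r_1=3.0000, r_2=1.0000, r_3=3.0000, r_4=1.7321 — all match ✓
Only this pose fits every beam.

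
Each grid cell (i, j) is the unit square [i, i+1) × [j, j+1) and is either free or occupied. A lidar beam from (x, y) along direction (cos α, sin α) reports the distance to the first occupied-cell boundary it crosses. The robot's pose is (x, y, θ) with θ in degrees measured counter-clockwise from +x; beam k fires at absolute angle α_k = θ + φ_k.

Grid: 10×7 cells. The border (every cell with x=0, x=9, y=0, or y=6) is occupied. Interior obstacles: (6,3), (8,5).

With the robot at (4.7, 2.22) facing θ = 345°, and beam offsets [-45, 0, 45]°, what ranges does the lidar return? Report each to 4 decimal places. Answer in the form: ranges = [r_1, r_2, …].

beam 1: φ=-45°, α=300°
  d=(0.5000,-0.8660)  start (4,2)  tX=0.6000 tY=0.2540  stride 1/|dx|=2.0000 1/|dy|=1.1547
    cross y-line → (4,1), t=0.2540
    cross x-line → (5,1), t=0.6000
    cross y-line → (5,0), t=1.4087 (wall)
  → r_1 = 1.4087
beam 2: φ=0°, α=345°
  d=(0.9659,-0.2588)  start (4,2)  tX=0.3106 tY=0.8500  stride 1/|dx|=1.0353 1/|dy|=3.8637
    cross x-line → (5,2), t=0.3106
    cross y-line → (5,1), t=0.8500
    cross x-line → (6,1), t=1.3459
    cross x-line → (7,1), t=2.3811
    cross x-line → (8,1), t=3.4164
    cross x-line → (9,1), t=4.4517 (wall)
  → r_2 = 4.4517
beam 3: φ=45°, α=30°
  d=(0.8660,0.5000)  start (4,2)  tX=0.3464 tY=1.5600  stride 1/|dx|=1.1547 1/|dy|=2.0000
    cross x-line → (5,2), t=0.3464
    cross x-line → (6,2), t=1.5011
    cross y-line → (6,3), t=1.5600 (wall)
  → r_3 = 1.5600

ranges = [1.4087, 4.4517, 1.5600]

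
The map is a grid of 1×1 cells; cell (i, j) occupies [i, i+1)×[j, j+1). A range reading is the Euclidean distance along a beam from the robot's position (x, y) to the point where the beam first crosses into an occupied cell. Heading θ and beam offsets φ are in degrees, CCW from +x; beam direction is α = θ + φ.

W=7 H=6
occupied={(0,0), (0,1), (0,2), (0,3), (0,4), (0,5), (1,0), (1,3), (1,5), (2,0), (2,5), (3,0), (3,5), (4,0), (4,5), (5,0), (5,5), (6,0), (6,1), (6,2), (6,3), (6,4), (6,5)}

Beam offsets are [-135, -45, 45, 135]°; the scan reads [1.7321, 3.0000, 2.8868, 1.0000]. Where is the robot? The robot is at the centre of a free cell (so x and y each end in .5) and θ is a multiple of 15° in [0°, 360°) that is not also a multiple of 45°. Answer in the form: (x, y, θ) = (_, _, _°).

(x, y, θ) = (2.5, 2.5, 15°)

Candidates: 19 free-cell centres × 16 headings = 304 poses. Raycast each; keep the one whose scan matches to 4 dp.
  (3.5, 4.5, 285°): beam 1 = 1.0000 ≠ 1.7321 ✗
  (2.5, 2.5, 330°): beam 1 = 1.5529 ≠ 1.7321 ✗
  (1.5, 2.5, 285°): beam 1 = 0.5774 ≠ 1.7321 ✗
  (2.5, 3.5, 15°): beam 1 = 2.8868 ≠ 1.7321 ✗
  (5.5, 3.5, 75°): beam 1 = 1.0000 ≠ 1.7321 ✗
  …
  (2.5, 2.5, 15°): r_1=1.7321, r_2=3.0000, r_3=2.8868, r_4=1.0000 — all match ✓
Unique over the lattice → pose = (2.5, 2.5, 15°).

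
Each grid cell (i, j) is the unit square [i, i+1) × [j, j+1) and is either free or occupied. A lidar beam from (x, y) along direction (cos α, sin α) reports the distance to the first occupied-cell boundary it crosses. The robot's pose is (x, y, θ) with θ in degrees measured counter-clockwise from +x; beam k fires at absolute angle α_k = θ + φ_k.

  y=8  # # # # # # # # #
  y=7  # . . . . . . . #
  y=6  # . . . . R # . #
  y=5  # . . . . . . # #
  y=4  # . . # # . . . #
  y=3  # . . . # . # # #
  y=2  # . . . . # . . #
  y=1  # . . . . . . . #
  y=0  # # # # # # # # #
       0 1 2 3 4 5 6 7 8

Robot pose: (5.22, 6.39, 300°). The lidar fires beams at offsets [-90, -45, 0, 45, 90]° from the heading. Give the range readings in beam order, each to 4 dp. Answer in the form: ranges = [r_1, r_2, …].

ranges = [4.8728, 1.4390, 2.7597, 0.8075, 0.9007]

beam 1: φ=-90°, α=210°
  direction (-0.8660, -0.5000); cell (5,6); t to first gridline: x 0.2540, y 0.7800 (then +1.1547 / +2.0000)
    (4,6) via x @ 0.2540
    (4,5) via y @ 0.7800
    (3,5) via x @ 1.4087
    (2,5) via x @ 2.5634
    (2,4) via y @ 2.7800
    (1,4) via x @ 3.7181
    (1,3) via y @ 4.7800
    (0,3) via x @ 4.8728  # hit
  → r_1 = 4.8728
beam 2: φ=-45°, α=255°
  direction (-0.2588, -0.9659); cell (5,6); t to first gridline: x 0.8500, y 0.4038 (then +3.8637 / +1.0353)
    (5,5) via y @ 0.4038
    (4,5) via x @ 0.8500
    (4,4) via y @ 1.4390  # hit
  → r_2 = 1.4390
beam 3: φ=0°, α=300°
  direction (0.5000, -0.8660); cell (5,6); t to first gridline: x 1.5600, y 0.4503 (then +2.0000 / +1.1547)
    (5,5) via y @ 0.4503
    (6,5) via x @ 1.5600
    (6,4) via y @ 1.6050
    (6,3) via y @ 2.7597  # hit
  → r_3 = 2.7597
beam 4: φ=45°, α=345°
  direction (0.9659, -0.2588); cell (5,6); t to first gridline: x 0.8075, y 1.5068 (then +1.0353 / +3.8637)
    (6,6) via x @ 0.8075  # hit
  → r_4 = 0.8075
beam 5: φ=90°, α=30°
  direction (0.8660, 0.5000); cell (5,6); t to first gridline: x 0.9007, y 1.2200 (then +1.1547 / +2.0000)
    (6,6) via x @ 0.9007  # hit
  → r_5 = 0.9007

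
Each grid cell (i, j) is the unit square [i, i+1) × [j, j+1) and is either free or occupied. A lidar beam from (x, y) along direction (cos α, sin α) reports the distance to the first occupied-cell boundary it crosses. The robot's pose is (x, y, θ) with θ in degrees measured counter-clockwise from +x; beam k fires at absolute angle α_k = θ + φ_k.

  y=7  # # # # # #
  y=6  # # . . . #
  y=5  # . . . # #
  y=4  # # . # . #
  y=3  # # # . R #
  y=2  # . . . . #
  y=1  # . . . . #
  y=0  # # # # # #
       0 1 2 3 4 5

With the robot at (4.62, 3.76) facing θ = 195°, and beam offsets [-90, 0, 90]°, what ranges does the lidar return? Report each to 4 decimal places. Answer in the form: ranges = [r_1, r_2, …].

beam 1: φ=-90°, α=105°
  d=(-0.2588,0.9659)  start (4,3)  tX=2.3955 tY=0.2485  stride 1/|dx|=3.8637 1/|dy|=1.0353
    cross y-line → (4,4), t=0.2485
    cross y-line → (4,5), t=1.2837 (wall)
  → r_1 = 1.2837
beam 2: φ=0°, α=195°
  d=(-0.9659,-0.2588)  start (4,3)  tX=0.6419 tY=2.9364  stride 1/|dx|=1.0353 1/|dy|=3.8637
    cross x-line → (3,3), t=0.6419
    cross x-line → (2,3), t=1.6771 (wall)
  → r_2 = 1.6771
beam 3: φ=90°, α=285°
  d=(0.2588,-0.9659)  start (4,3)  tX=1.4682 tY=0.7868  stride 1/|dx|=3.8637 1/|dy|=1.0353
    cross y-line → (4,2), t=0.7868
    cross x-line → (5,2), t=1.4682 (wall)
  → r_3 = 1.4682

ranges = [1.2837, 1.6771, 1.4682]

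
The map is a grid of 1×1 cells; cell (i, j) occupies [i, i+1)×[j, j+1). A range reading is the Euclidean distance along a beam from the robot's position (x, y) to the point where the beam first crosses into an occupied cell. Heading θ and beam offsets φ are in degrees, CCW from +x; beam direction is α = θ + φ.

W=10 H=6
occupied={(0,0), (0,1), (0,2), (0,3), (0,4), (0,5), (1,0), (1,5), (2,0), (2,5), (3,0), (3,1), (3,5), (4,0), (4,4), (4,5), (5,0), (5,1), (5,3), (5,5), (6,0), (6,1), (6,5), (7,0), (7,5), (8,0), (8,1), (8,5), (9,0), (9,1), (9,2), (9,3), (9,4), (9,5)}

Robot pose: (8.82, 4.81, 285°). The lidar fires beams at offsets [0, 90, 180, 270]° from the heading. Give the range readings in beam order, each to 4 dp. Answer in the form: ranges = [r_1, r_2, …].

beam 1: φ=0°, α=285°
  dir = (cos 285°, sin 285°) = (0.2588, -0.9659); from cell (8,4)
  next x-line at t=0.6955, next y-line at t=0.8386; Δt_x=3.8637, Δt_y=1.0353
    x: enter (9,4) at t=0.6955 ← occupied
  → r_1 = 0.6955
beam 2: φ=90°, α=15°
  dir = (cos 15°, sin 15°) = (0.9659, 0.2588); from cell (8,4)
  next x-line at t=0.1863, next y-line at t=0.7341; Δt_x=1.0353, Δt_y=3.8637
    x: enter (9,4) at t=0.1863 ← occupied
  → r_2 = 0.1863
beam 3: φ=180°, α=105°
  dir = (cos 105°, sin 105°) = (-0.2588, 0.9659); from cell (8,4)
  next x-line at t=3.1682, next y-line at t=0.1967; Δt_x=3.8637, Δt_y=1.0353
    y: enter (8,5) at t=0.1967 ← occupied
  → r_3 = 0.1967
beam 4: φ=270°, α=195°
  dir = (cos 195°, sin 195°) = (-0.9659, -0.2588); from cell (8,4)
  next x-line at t=0.8489, next y-line at t=3.1296; Δt_x=1.0353, Δt_y=3.8637
    x: enter (7,4) at t=0.8489
    x: enter (6,4) at t=1.8842
    x: enter (5,4) at t=2.9195
    y: enter (5,3) at t=3.1296 ← occupied
  → r_4 = 3.1296

ranges = [0.6955, 0.1863, 0.1967, 3.1296]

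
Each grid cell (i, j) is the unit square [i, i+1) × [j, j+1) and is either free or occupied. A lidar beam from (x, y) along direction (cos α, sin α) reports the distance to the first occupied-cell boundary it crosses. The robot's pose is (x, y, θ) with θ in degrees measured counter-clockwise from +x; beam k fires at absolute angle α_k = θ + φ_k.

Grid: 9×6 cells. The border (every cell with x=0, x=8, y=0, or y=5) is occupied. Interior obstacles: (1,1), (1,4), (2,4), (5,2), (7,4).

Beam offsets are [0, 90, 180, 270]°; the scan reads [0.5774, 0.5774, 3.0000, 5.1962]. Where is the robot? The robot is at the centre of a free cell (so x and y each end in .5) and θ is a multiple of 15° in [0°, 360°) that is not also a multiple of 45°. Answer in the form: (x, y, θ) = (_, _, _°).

(x, y, θ) = (3.5, 4.5, 60°)

Candidates: 23 free-cell centres × 16 headings = 368 poses. Raycast each; keep the one whose scan matches to 4 dp.
  (5.5, 4.5, 75°): beam 1 = 0.5176 ≠ 0.5774 ✗
  (4.5, 4.5, 195°): beam 1 = 1.5529 ≠ 0.5774 ✗
  (6.5, 3.5, 345°): beam 1 = 1.5529 ≠ 0.5774 ✗
  (6.5, 4.5, 150°): beam 1 = 1.0000 ≠ 0.5774 ✗
  …
  (3.5, 4.5, 60°): r_1=0.5774, r_2=0.5774, r_3=3.0000, r_4=5.1962 — all match ✓
No second candidate reproduces the full scan.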